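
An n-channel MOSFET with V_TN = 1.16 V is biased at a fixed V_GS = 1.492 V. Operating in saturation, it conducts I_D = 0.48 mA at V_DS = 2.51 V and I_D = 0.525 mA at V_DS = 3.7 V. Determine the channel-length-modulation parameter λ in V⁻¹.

λ = 0.0982 V⁻¹

With V_GS fixed, I_D ∝ (1 + λ V_DS) in saturation, so I_D2/I_D1 = (1 + λ V_DS2)/(1 + λ V_DS1).
0.525/0.48 = 1.094 = (1 + 3.7 λ)/(1 + 2.51 λ).
Solving: λ (I_D1 V_DS2 − I_D2 V_DS1) = I_D2 − I_D1, so λ = (0.525 − 0.48) / (0.48 × 3.7 − 0.525 × 2.51) = 0.045 / 0.458 = 0.0982 V⁻¹.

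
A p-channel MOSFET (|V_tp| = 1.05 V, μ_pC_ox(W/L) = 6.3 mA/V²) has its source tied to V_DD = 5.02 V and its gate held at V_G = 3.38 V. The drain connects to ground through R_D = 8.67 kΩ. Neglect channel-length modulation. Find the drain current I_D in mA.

I_D = 0.559 mA

V_SG = V_DD − V_G = 5.02 − 3.38 = 1.64 V, so V_ov = 1.64 − 1.05 = 0.59 V.
Assume saturation: I_D = ½ k_p V_ov² = 0.5 × 6.3 × 0.59² = 1.1 mA, giving V_SD = V_DD − I_D R_D = 5.02 − 1.1 × 8.67 = -4.49 V.
But -4.49 V < V_ov = 0.59 V, so the device is actually in triode.
In triode I_D = k_p[V_ov V_SD − ½ V_SD²] and I_D = (V_DD − V_SD)/R_D. Equating: 27.3 V_SD² − 33.23 V_SD + 5.02 = 0, giving V_SD = 0.177 V (the root below V_ov).
I_D = (5.02 − 0.177) / 8.67 = 0.559 mA.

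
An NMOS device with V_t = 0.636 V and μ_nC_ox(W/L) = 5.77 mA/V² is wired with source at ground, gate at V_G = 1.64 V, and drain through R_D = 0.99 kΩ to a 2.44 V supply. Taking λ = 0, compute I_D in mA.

I_D = 2.01 mA

V_GS = V_G = 1.64 V, so V_ov = 1.64 − 0.636 = 1 V.
Assume saturation: I_D = ½ k_n V_ov² = 0.5 × 5.77 × 1² = 2.91 mA, giving V_DS = V_DD − I_D R_D = 2.44 − 2.91 × 0.99 = -0.439 V.
But -0.439 V < V_ov = 1 V, so the device is actually in triode.
In triode I_D = k_n[V_ov V_DS − ½ V_DS²] and I_D = (V_DD − V_DS)/R_D. Equating: 2.86 V_DS² − 6.735 V_DS + 2.44 = 0, giving V_DS = 0.447 V (the root below V_ov).
I_D = (2.44 − 0.447) / 0.99 = 2.01 mA.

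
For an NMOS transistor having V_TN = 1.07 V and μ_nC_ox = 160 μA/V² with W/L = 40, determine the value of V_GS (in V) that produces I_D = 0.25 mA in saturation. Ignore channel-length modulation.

V_GS = 1.35 V

k_n = μ_nC_ox · (W/L) = 6.4 mA/V².
In saturation I_D = ½ k_n (V_GS − V_TN)², so V_GS − V_TN = √(2 I_D / k_n) = √(2 × 0.25 / 6.4) = 0.28 V.
V_GS = 1.07 + 0.28 = 1.35 V.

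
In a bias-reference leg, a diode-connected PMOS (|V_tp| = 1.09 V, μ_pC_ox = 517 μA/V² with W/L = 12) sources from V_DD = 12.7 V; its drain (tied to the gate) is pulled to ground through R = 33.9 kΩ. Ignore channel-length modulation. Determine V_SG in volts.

V_SG = 1.42 V

With gate tied to drain, V_SG = V_SD ≥ V_SG − |V_tp|, so the device is in saturation.
k_p = μ_pC_ox · (W/L) = 6.204 mA/V².
KCL at the drain: ½ k_p (V_SG − |V_tp|)² = (V_DD − V_SG)/R.
Let x = V_SG − 1.09. Then 105 x² + x − 11.61 = 0, giving x = 0.328 V (positive root), so V_SG = 1.42 V.
I_D = (V_DD − V_SG)/R = (12.7 − 1.42) / 33.9 = 0.333 mA.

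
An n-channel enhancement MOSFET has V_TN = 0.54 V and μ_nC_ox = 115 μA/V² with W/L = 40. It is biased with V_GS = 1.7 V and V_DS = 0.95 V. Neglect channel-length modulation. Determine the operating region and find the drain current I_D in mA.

Triode; I_D = 2.99 mA

k_n = μ_nC_ox · (W/L) = 4.6 mA/V².
V_ov = V_GS − V_TN = 1.7 − 0.54 = 1.16 V.
Since V_DS = 0.95 V < V_ov = 1.16 V, the device is in the triode region.
I_D = k_n [V_ov · V_DS − ½ V_DS²] = 4.6 × [1.16 × 0.95 − 0.5 × 0.95²] = 2.99 mA.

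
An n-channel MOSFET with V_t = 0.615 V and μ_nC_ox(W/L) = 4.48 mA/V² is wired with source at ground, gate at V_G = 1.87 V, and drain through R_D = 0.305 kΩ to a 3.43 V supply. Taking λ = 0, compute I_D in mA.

I_D = 3.53 mA

V_GS = V_G = 1.87 V, so V_ov = 1.87 − 0.615 = 1.26 V.
Assume saturation: I_D = ½ k_n V_ov² = 0.5 × 4.48 × 1.26² = 3.53 mA, giving V_DS = V_DD − I_D R_D = 3.43 − 3.53 × 0.305 = 2.35 V.
V_DS = 2.35 V ≥ V_ov = 1.26 V, confirming saturation.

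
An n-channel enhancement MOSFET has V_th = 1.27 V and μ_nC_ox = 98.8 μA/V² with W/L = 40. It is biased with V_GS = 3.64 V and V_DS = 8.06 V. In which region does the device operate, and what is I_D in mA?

k_n = μ_nC_ox · (W/L) = 3.952 mA/V².
V_ov = V_GS − V_th = 3.64 − 1.27 = 2.37 V.
Since V_DS = 8.06 V ≥ V_ov = 2.37 V, the device is in saturation.
I_D = ½ k_n V_ov² = 0.5 × 3.952 × 2.37² = 11.1 mA.

Saturation; I_D = 11.1 mA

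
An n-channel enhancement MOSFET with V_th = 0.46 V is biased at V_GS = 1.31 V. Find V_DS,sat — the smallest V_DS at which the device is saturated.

The boundary between triode and saturation is V_DS = V_GS − V_th = V_ov.
V_ov = 1.31 − 0.46 = 0.85 V.

V_DS,sat = 0.850 V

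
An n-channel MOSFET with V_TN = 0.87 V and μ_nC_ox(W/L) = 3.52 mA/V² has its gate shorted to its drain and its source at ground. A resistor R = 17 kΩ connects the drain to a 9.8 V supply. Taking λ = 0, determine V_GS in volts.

With gate tied to drain, V_GS = V_DS ≥ V_GS − V_TN, so the device is in saturation.
KCL at the drain: ½ k_n (V_GS − V_TN)² = (V_DD − V_GS)/R.
Let x = V_GS − 0.87. Then 29.9 x² + x − 8.93 = 0, giving x = 0.53 V (positive root), so V_GS = 1.4 V.
I_D = (V_DD − V_GS)/R = (9.8 − 1.4) / 17 = 0.494 mA.

V_GS = 1.40 V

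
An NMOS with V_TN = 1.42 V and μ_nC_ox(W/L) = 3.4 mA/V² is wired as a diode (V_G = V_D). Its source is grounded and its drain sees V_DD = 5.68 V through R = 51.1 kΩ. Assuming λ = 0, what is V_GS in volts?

V_GS = 1.64 V

With gate tied to drain, V_GS = V_DS ≥ V_GS − V_TN, so the device is in saturation.
KCL at the drain: ½ k_n (V_GS − V_TN)² = (V_DD − V_GS)/R.
Let x = V_GS − 1.42. Then 86.9 x² + x − 4.26 = 0, giving x = 0.216 V (positive root), so V_GS = 1.64 V.
I_D = (V_DD − V_GS)/R = (5.68 − 1.64) / 51.1 = 0.0791 mA.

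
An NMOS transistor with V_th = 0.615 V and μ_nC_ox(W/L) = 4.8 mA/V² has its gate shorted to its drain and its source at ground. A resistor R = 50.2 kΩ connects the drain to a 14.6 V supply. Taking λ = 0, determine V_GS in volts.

With gate tied to drain, V_GS = V_DS ≥ V_GS − V_th, so the device is in saturation.
KCL at the drain: ½ k_n (V_GS − V_th)² = (V_DD − V_GS)/R.
Let x = V_GS − 0.615. Then 120 x² + x − 13.98 = 0, giving x = 0.337 V (positive root), so V_GS = 0.952 V.
I_D = (V_DD − V_GS)/R = (14.6 − 0.952) / 50.2 = 0.272 mA.

V_GS = 0.952 V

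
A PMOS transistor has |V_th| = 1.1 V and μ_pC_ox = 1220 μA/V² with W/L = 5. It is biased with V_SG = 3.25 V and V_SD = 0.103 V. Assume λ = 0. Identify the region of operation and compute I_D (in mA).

k_p = μ_pC_ox · (W/L) = 6.1 mA/V².
V_ov = V_SG − |V_th| = 3.25 − 1.1 = 2.15 V.
Since V_SD = 0.103 V < V_ov = 2.15 V, the device is in the triode region.
I_D = k_p [V_ov · V_SD − ½ V_SD²] = 6.1 × [2.15 × 0.103 − 0.5 × 0.103²] = 1.32 mA.

Triode; I_D = 1.32 mA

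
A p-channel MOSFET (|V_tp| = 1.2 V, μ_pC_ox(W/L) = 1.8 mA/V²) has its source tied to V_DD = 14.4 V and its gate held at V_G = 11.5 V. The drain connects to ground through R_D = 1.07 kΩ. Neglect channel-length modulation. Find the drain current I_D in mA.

V_SG = V_DD − V_G = 14.4 − 11.5 = 2.9 V, so V_ov = 2.9 − 1.2 = 1.7 V.
Assume saturation: I_D = ½ k_p V_ov² = 0.5 × 1.8 × 1.7² = 2.6 mA, giving V_SD = V_DD − I_D R_D = 14.4 − 2.6 × 1.07 = 11.6 V.
V_SD = 11.6 V ≥ V_ov = 1.7 V, confirming saturation.

I_D = 2.60 mA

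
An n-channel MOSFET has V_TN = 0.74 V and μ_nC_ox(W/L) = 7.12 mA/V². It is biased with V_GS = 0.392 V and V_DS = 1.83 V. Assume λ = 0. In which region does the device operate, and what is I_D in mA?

V_GS = 0.392 V < V_TN = 0.74 V, so the transistor is in cutoff.

Cutoff; I_D = 0 mA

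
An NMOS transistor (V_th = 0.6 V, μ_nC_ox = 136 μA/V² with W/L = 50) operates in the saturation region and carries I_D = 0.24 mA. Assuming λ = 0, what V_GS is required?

k_n = μ_nC_ox · (W/L) = 6.8 mA/V².
In saturation I_D = ½ k_n (V_GS − V_th)², so V_GS − V_th = √(2 I_D / k_n) = √(2 × 0.24 / 6.8) = 0.266 V.
V_GS = 0.6 + 0.266 = 0.866 V.

V_GS = 0.866 V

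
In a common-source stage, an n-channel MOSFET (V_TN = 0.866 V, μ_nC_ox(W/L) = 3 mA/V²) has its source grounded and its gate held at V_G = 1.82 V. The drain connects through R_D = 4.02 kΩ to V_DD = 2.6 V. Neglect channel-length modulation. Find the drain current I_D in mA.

I_D = 0.588 mA

V_GS = V_G = 1.82 V, so V_ov = 1.82 − 0.866 = 0.954 V.
Assume saturation: I_D = ½ k_n V_ov² = 0.5 × 3 × 0.954² = 1.37 mA, giving V_DS = V_DD − I_D R_D = 2.6 − 1.37 × 4.02 = -2.89 V.
But -2.89 V < V_ov = 0.954 V, so the device is actually in triode.
In triode I_D = k_n[V_ov V_DS − ½ V_DS²] and I_D = (V_DD − V_DS)/R_D. Equating: 6.03 V_DS² − 12.51 V_DS + 2.6 = 0, giving V_DS = 0.234 V (the root below V_ov).
I_D = (2.6 − 0.234) / 4.02 = 0.588 mA.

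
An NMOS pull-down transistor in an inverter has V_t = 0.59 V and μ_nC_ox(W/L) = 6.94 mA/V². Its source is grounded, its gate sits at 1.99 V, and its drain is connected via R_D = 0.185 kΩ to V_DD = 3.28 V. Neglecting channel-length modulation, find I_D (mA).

V_GS = V_G = 1.99 V, so V_ov = 1.99 − 0.59 = 1.4 V.
Assume saturation: I_D = ½ k_n V_ov² = 0.5 × 6.94 × 1.4² = 6.8 mA, giving V_DS = V_DD − I_D R_D = 3.28 − 6.8 × 0.185 = 2.02 V.
V_DS = 2.02 V ≥ V_ov = 1.4 V, confirming saturation.

I_D = 6.80 mA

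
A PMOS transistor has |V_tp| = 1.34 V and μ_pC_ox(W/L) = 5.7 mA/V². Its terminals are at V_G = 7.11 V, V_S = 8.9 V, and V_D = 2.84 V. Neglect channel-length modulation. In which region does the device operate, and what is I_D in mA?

Saturation; I_D = 0.577 mA

V_SG = V_S − V_G = 8.9 − 7.11 = 1.79 V; V_SD = V_S − V_D = 8.9 − 2.84 = 6.06 V.
V_ov = V_SG − |V_tp| = 1.79 − 1.34 = 0.45 V.
Since V_SD = 6.06 V ≥ V_ov = 0.45 V, the device is in saturation.
I_D = ½ k_p V_ov² = 0.5 × 5.7 × 0.45² = 0.577 mA.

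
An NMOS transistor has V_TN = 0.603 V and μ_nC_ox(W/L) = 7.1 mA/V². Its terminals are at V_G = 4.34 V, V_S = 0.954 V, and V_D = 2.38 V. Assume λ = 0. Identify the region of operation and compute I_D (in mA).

Triode; I_D = 21.0 mA

V_GS = V_G − V_S = 4.34 − 0.954 = 3.39 V; V_DS = V_D − V_S = 2.38 − 0.954 = 1.43 V.
V_ov = V_GS − V_TN = 3.39 − 0.603 = 2.78 V.
Since V_DS = 1.43 V < V_ov = 2.78 V, the device is in the triode region.
I_D = k_n [V_ov · V_DS − ½ V_DS²] = 7.1 × [2.78 × 1.43 − 0.5 × 1.43²] = 21 mA.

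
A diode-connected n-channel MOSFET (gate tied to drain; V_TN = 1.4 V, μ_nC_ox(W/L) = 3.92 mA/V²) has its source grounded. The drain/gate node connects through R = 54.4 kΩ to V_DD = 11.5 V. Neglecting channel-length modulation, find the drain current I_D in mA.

I_D = 0.180 mA

With gate tied to drain, V_GS = V_DS ≥ V_GS − V_TN, so the device is in saturation.
KCL at the drain: ½ k_n (V_GS − V_TN)² = (V_DD − V_GS)/R.
Let x = V_GS − 1.4. Then 107 x² + x − 10.1 = 0, giving x = 0.303 V (positive root), so V_GS = 1.7 V.
I_D = (V_DD − V_GS)/R = (11.5 − 1.7) / 54.4 = 0.18 mA.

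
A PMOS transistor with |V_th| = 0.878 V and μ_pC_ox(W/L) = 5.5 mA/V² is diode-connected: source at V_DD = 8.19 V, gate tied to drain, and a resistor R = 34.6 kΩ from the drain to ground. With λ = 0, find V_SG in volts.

With gate tied to drain, V_SG = V_SD ≥ V_SG − |V_th|, so the device is in saturation.
KCL at the drain: ½ k_p (V_SG − |V_th|)² = (V_DD − V_SG)/R.
Let x = V_SG − 0.878. Then 95.2 x² + x − 7.312 = 0, giving x = 0.272 V (positive root), so V_SG = 1.15 V.
I_D = (V_DD − V_SG)/R = (8.19 − 1.15) / 34.6 = 0.203 mA.

V_SG = 1.15 V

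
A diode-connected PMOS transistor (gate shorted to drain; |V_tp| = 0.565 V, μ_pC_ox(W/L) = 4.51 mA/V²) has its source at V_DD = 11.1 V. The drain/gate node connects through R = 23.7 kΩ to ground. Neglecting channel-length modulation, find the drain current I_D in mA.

With gate tied to drain, V_SG = V_SD ≥ V_SG − |V_tp|, so the device is in saturation.
KCL at the drain: ½ k_p (V_SG − |V_tp|)² = (V_DD − V_SG)/R.
Let x = V_SG − 0.565. Then 53.4 x² + x − 10.54 = 0, giving x = 0.435 V (positive root), so V_SG = 1 V.
I_D = (V_DD − V_SG)/R = (11.1 − 1) / 23.7 = 0.426 mA.

I_D = 0.426 mA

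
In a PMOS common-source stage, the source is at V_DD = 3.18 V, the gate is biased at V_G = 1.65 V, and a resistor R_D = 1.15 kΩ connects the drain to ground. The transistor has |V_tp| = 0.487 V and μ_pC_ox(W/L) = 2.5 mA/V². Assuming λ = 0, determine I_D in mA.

I_D = 1.36 mA

V_SG = V_DD − V_G = 3.18 − 1.65 = 1.53 V, so V_ov = 1.53 − 0.487 = 1.04 V.
Assume saturation: I_D = ½ k_p V_ov² = 0.5 × 2.5 × 1.04² = 1.36 mA, giving V_SD = V_DD − I_D R_D = 3.18 − 1.36 × 1.15 = 1.62 V.
V_SD = 1.62 V ≥ V_ov = 1.04 V, confirming saturation.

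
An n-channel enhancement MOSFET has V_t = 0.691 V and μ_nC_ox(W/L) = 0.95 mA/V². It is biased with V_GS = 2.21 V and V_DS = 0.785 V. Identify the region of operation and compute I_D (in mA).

V_ov = V_GS − V_t = 2.21 − 0.691 = 1.52 V.
Since V_DS = 0.785 V < V_ov = 1.52 V, the device is in the triode region.
I_D = k_n [V_ov · V_DS − ½ V_DS²] = 0.95 × [1.52 × 0.785 − 0.5 × 0.785²] = 0.84 mA.

Triode; I_D = 0.840 mA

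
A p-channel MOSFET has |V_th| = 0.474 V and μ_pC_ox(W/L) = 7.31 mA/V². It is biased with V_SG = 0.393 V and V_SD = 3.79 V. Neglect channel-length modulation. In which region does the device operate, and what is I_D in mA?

V_SG = 0.393 V < |V_th| = 0.474 V, so the transistor is in cutoff.

Cutoff; I_D = 0 mA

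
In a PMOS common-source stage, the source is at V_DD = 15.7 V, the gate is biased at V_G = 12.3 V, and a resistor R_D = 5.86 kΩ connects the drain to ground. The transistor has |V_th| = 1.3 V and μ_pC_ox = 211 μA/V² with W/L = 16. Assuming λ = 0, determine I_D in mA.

V_SG = V_DD − V_G = 15.7 − 12.3 = 3.4 V, so V_ov = 3.4 − 1.3 = 2.1 V.
k_p = μ_pC_ox · (W/L) = 3.376 mA/V².
Assume saturation: I_D = ½ k_p V_ov² = 0.5 × 3.376 × 2.1² = 7.44 mA, giving V_SD = V_DD − I_D R_D = 15.7 − 7.44 × 5.86 = -27.9 V.
But -27.9 V < V_ov = 2.1 V, so the device is actually in triode.
In triode I_D = k_p[V_ov V_SD − ½ V_SD²] and I_D = (V_DD − V_SD)/R_D. Equating: 9.89 V_SD² − 42.55 V_SD + 15.7 = 0, giving V_SD = 0.408 V (the root below V_ov).
I_D = (15.7 − 0.408) / 5.86 = 2.61 mA.

I_D = 2.61 mA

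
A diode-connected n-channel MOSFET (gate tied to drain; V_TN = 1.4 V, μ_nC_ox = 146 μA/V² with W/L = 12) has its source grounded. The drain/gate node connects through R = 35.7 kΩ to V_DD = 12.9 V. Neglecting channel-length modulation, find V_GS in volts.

With gate tied to drain, V_GS = V_DS ≥ V_GS − V_TN, so the device is in saturation.
k_n = μ_nC_ox · (W/L) = 1.752 mA/V².
KCL at the drain: ½ k_n (V_GS − V_TN)² = (V_DD − V_GS)/R.
Let x = V_GS − 1.4. Then 31.3 x² + x − 11.5 = 0, giving x = 0.591 V (positive root), so V_GS = 1.99 V.
I_D = (V_DD − V_GS)/R = (12.9 − 1.99) / 35.7 = 0.306 mA.

V_GS = 1.99 V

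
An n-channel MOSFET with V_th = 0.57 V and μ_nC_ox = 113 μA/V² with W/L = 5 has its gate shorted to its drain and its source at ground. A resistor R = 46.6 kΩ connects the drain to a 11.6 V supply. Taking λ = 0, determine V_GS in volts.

With gate tied to drain, V_GS = V_DS ≥ V_GS − V_th, so the device is in saturation.
k_n = μ_nC_ox · (W/L) = 0.565 mA/V².
KCL at the drain: ½ k_n (V_GS − V_th)² = (V_DD − V_GS)/R.
Let x = V_GS − 0.57. Then 13.2 x² + x − 11.03 = 0, giving x = 0.878 V (positive root), so V_GS = 1.45 V.
I_D = (V_DD − V_GS)/R = (11.6 − 1.45) / 46.6 = 0.218 mA.

V_GS = 1.45 V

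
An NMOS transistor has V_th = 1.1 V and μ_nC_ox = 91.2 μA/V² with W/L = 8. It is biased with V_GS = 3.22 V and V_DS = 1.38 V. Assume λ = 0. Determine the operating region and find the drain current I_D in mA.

Triode; I_D = 1.44 mA

k_n = μ_nC_ox · (W/L) = 0.7296 mA/V².
V_ov = V_GS − V_th = 3.22 − 1.1 = 2.12 V.
Since V_DS = 1.38 V < V_ov = 2.12 V, the device is in the triode region.
I_D = k_n [V_ov · V_DS − ½ V_DS²] = 0.7296 × [2.12 × 1.38 − 0.5 × 1.38²] = 1.44 mA.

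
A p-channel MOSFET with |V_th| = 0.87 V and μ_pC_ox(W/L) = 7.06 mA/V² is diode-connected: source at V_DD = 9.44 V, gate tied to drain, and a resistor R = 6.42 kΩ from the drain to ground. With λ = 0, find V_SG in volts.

V_SG = 1.46 V

With gate tied to drain, V_SG = V_SD ≥ V_SG − |V_th|, so the device is in saturation.
KCL at the drain: ½ k_p (V_SG − |V_th|)² = (V_DD − V_SG)/R.
Let x = V_SG − 0.87. Then 22.7 x² + x − 8.57 = 0, giving x = 0.593 V (positive root), so V_SG = 1.46 V.
I_D = (V_DD − V_SG)/R = (9.44 − 1.46) / 6.42 = 1.24 mA.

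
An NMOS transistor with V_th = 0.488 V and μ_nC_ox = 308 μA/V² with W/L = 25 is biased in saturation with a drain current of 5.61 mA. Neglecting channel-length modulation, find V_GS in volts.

k_n = μ_nC_ox · (W/L) = 7.7 mA/V².
In saturation I_D = ½ k_n (V_GS − V_th)², so V_GS − V_th = √(2 I_D / k_n) = √(2 × 5.61 / 7.7) = 1.21 V.
V_GS = 0.488 + 1.21 = 1.7 V.

V_GS = 1.70 V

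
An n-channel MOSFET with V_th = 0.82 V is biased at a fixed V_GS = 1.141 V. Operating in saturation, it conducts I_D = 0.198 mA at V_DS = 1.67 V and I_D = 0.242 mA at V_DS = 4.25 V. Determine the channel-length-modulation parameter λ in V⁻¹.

With V_GS fixed, I_D ∝ (1 + λ V_DS) in saturation, so I_D2/I_D1 = (1 + λ V_DS2)/(1 + λ V_DS1).
0.242/0.198 = 1.222 = (1 + 4.25 λ)/(1 + 1.67 λ).
Solving: λ (I_D1 V_DS2 − I_D2 V_DS1) = I_D2 − I_D1, so λ = (0.242 − 0.198) / (0.198 × 4.25 − 0.242 × 1.67) = 0.044 / 0.437 = 0.101 V⁻¹.

λ = 0.101 V⁻¹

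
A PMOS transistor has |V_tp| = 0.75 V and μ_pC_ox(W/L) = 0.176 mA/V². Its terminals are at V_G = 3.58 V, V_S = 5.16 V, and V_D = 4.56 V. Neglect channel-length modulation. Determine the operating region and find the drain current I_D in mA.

Triode; I_D = 0.0560 mA

V_SG = V_S − V_G = 5.16 − 3.58 = 1.58 V; V_SD = V_S − V_D = 5.16 − 4.56 = 0.6 V.
V_ov = V_SG − |V_tp| = 1.58 − 0.75 = 0.83 V.
Since V_SD = 0.6 V < V_ov = 0.83 V, the device is in the triode region.
I_D = k_p [V_ov · V_SD − ½ V_SD²] = 0.176 × [0.83 × 0.6 − 0.5 × 0.6²] = 0.056 mA.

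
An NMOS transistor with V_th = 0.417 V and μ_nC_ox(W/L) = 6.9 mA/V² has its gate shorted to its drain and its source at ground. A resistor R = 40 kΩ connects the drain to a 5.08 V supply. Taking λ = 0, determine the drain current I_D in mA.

With gate tied to drain, V_GS = V_DS ≥ V_GS − V_th, so the device is in saturation.
KCL at the drain: ½ k_n (V_GS − V_th)² = (V_DD − V_GS)/R.
Let x = V_GS − 0.417. Then 138 x² + x − 4.663 = 0, giving x = 0.18 V (positive root), so V_GS = 0.597 V.
I_D = (V_DD − V_GS)/R = (5.08 − 0.597) / 40 = 0.112 mA.

I_D = 0.112 mA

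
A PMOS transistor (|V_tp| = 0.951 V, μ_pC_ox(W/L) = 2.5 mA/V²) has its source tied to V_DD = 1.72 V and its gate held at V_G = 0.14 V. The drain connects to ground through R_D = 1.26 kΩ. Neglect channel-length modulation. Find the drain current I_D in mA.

V_SG = V_DD − V_G = 1.72 − 0.14 = 1.58 V, so V_ov = 1.58 − 0.951 = 0.629 V.
Assume saturation: I_D = ½ k_p V_ov² = 0.5 × 2.5 × 0.629² = 0.495 mA, giving V_SD = V_DD − I_D R_D = 1.72 − 0.495 × 1.26 = 1.1 V.
V_SD = 1.1 V ≥ V_ov = 0.629 V, confirming saturation.

I_D = 0.495 mA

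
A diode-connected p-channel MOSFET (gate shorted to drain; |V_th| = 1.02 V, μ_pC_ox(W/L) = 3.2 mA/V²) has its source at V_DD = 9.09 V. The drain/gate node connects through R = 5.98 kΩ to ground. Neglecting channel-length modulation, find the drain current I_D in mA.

With gate tied to drain, V_SG = V_SD ≥ V_SG − |V_th|, so the device is in saturation.
KCL at the drain: ½ k_p (V_SG − |V_th|)² = (V_DD − V_SG)/R.
Let x = V_SG − 1.02. Then 9.57 x² + x − 8.07 = 0, giving x = 0.868 V (positive root), so V_SG = 1.89 V.
I_D = (V_DD − V_SG)/R = (9.09 − 1.89) / 5.98 = 1.2 mA.

I_D = 1.20 mA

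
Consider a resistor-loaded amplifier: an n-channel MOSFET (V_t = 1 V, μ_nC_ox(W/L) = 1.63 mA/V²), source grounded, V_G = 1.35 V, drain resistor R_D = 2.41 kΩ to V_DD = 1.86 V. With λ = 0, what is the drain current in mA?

I_D = 0.0998 mA

V_GS = V_G = 1.35 V, so V_ov = 1.35 − 1 = 0.35 V.
Assume saturation: I_D = ½ k_n V_ov² = 0.5 × 1.63 × 0.35² = 0.0998 mA, giving V_DS = V_DD − I_D R_D = 1.86 − 0.0998 × 2.41 = 1.62 V.
V_DS = 1.62 V ≥ V_ov = 0.35 V, confirming saturation.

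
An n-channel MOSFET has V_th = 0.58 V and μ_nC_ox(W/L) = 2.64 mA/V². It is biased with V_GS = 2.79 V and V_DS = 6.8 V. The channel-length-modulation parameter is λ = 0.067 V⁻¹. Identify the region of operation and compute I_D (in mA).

Saturation; I_D = 9.38 mA

V_ov = V_GS − V_th = 2.79 − 0.58 = 2.21 V.
Since V_DS = 6.8 V ≥ V_ov = 2.21 V, the device is in saturation.
I_D = ½ k_n V_ov² (1 + λ V_DS) = 0.5 × 2.64 × 2.21² × (1 + 0.067 × 6.8) = 9.38 mA.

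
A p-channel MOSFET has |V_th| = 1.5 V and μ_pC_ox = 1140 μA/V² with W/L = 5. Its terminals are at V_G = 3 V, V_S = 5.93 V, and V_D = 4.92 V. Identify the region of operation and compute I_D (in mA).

Triode; I_D = 5.33 mA

V_SG = V_S − V_G = 5.93 − 3 = 2.93 V; V_SD = V_S − V_D = 5.93 − 4.92 = 1.01 V.
k_p = μ_pC_ox · (W/L) = 5.7 mA/V².
V_ov = V_SG − |V_th| = 2.93 − 1.5 = 1.43 V.
Since V_SD = 1.01 V < V_ov = 1.43 V, the device is in the triode region.
I_D = k_p [V_ov · V_SD − ½ V_SD²] = 5.7 × [1.43 × 1.01 − 0.5 × 1.01²] = 5.33 mA.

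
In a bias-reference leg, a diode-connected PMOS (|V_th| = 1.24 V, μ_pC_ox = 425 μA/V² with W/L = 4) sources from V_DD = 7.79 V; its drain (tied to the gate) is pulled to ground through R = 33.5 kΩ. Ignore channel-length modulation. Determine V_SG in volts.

V_SG = 1.70 V

With gate tied to drain, V_SG = V_SD ≥ V_SG − |V_th|, so the device is in saturation.
k_p = μ_pC_ox · (W/L) = 1.7 mA/V².
KCL at the drain: ½ k_p (V_SG − |V_th|)² = (V_DD − V_SG)/R.
Let x = V_SG − 1.24. Then 28.5 x² + x − 6.55 = 0, giving x = 0.462 V (positive root), so V_SG = 1.7 V.
I_D = (V_DD − V_SG)/R = (7.79 − 1.7) / 33.5 = 0.182 mA.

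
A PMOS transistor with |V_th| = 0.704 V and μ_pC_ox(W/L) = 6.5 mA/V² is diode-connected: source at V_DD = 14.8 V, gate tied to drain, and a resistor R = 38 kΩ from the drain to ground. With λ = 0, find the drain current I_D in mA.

With gate tied to drain, V_SG = V_SD ≥ V_SG − |V_th|, so the device is in saturation.
KCL at the drain: ½ k_p (V_SG − |V_th|)² = (V_DD − V_SG)/R.
Let x = V_SG − 0.704. Then 124 x² + x − 14.1 = 0, giving x = 0.334 V (positive root), so V_SG = 1.04 V.
I_D = (V_DD − V_SG)/R = (14.8 − 1.04) / 38 = 0.362 mA.

I_D = 0.362 mA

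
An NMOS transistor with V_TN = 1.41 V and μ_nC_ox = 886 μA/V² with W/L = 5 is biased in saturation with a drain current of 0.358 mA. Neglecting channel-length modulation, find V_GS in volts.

k_n = μ_nC_ox · (W/L) = 4.43 mA/V².
In saturation I_D = ½ k_n (V_GS − V_TN)², so V_GS − V_TN = √(2 I_D / k_n) = √(2 × 0.358 / 4.43) = 0.402 V.
V_GS = 1.41 + 0.402 = 1.81 V.

V_GS = 1.81 V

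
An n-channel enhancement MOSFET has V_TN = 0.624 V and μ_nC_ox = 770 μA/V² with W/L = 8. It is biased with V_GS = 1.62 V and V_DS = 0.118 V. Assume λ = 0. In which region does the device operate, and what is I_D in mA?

Triode; I_D = 0.681 mA

k_n = μ_nC_ox · (W/L) = 6.16 mA/V².
V_ov = V_GS − V_TN = 1.62 − 0.624 = 0.996 V.
Since V_DS = 0.118 V < V_ov = 0.996 V, the device is in the triode region.
I_D = k_n [V_ov · V_DS − ½ V_DS²] = 6.16 × [0.996 × 0.118 − 0.5 × 0.118²] = 0.681 mA.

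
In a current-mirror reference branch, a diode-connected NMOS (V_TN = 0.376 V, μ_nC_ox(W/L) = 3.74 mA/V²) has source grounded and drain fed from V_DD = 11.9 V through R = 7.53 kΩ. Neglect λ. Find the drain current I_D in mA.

With gate tied to drain, V_GS = V_DS ≥ V_GS − V_TN, so the device is in saturation.
KCL at the drain: ½ k_n (V_GS − V_TN)² = (V_DD − V_GS)/R.
Let x = V_GS − 0.376. Then 14.1 x² + x − 11.52 = 0, giving x = 0.87 V (positive root), so V_GS = 1.25 V.
I_D = (V_DD − V_GS)/R = (11.9 − 1.25) / 7.53 = 1.41 mA.

I_D = 1.41 mA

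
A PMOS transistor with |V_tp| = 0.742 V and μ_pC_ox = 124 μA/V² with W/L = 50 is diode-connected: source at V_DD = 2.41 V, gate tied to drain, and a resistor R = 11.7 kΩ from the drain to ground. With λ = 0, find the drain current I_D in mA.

With gate tied to drain, V_SG = V_SD ≥ V_SG − |V_tp|, so the device is in saturation.
k_p = μ_pC_ox · (W/L) = 6.2 mA/V².
KCL at the drain: ½ k_p (V_SG − |V_tp|)² = (V_DD − V_SG)/R.
Let x = V_SG − 0.742. Then 36.3 x² + x − 1.668 = 0, giving x = 0.201 V (positive root), so V_SG = 0.943 V.
I_D = (V_DD − V_SG)/R = (2.41 − 0.943) / 11.7 = 0.125 mA.

I_D = 0.125 mA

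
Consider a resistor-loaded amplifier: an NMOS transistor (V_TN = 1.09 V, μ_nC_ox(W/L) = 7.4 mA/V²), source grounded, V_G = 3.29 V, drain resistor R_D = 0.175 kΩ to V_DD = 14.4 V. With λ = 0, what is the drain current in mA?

I_D = 17.9 mA

V_GS = V_G = 3.29 V, so V_ov = 3.29 − 1.09 = 2.2 V.
Assume saturation: I_D = ½ k_n V_ov² = 0.5 × 7.4 × 2.2² = 17.9 mA, giving V_DS = V_DD − I_D R_D = 14.4 − 17.9 × 0.175 = 11.3 V.
V_DS = 11.3 V ≥ V_ov = 2.2 V, confirming saturation.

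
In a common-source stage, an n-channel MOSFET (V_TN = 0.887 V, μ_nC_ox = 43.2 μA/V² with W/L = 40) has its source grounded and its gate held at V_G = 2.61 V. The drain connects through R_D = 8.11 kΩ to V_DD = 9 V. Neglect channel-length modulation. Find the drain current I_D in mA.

V_GS = V_G = 2.61 V, so V_ov = 2.61 − 0.887 = 1.72 V.
k_n = μ_nC_ox · (W/L) = 1.728 mA/V².
Assume saturation: I_D = ½ k_n V_ov² = 0.5 × 1.728 × 1.72² = 2.56 mA, giving V_DS = V_DD − I_D R_D = 9 − 2.56 × 8.11 = -11.8 V.
But -11.8 V < V_ov = 1.72 V, so the device is actually in triode.
In triode I_D = k_n[V_ov V_DS − ½ V_DS²] and I_D = (V_DD − V_DS)/R_D. Equating: 7.01 V_DS² − 25.15 V_DS + 9 = 0, giving V_DS = 0.403 V (the root below V_ov).
I_D = (9 − 0.403) / 8.11 = 1.06 mA.

I_D = 1.06 mA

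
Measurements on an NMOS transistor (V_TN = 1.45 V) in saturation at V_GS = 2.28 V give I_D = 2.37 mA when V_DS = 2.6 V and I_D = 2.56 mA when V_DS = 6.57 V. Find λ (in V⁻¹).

λ = 0.0213 V⁻¹

With V_GS fixed, I_D ∝ (1 + λ V_DS) in saturation, so I_D2/I_D1 = (1 + λ V_DS2)/(1 + λ V_DS1).
2.56/2.37 = 1.08 = (1 + 6.57 λ)/(1 + 2.6 λ).
Solving: λ (I_D1 V_DS2 − I_D2 V_DS1) = I_D2 − I_D1, so λ = (2.56 − 2.37) / (2.37 × 6.57 − 2.56 × 2.6) = 0.19 / 8.91 = 0.0213 V⁻¹.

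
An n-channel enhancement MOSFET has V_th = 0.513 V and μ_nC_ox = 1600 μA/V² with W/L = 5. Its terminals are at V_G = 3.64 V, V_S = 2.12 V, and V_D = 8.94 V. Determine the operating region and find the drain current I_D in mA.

V_GS = V_G − V_S = 3.64 − 2.12 = 1.52 V; V_DS = V_D − V_S = 8.94 − 2.12 = 6.82 V.
k_n = μ_nC_ox · (W/L) = 8 mA/V².
V_ov = V_GS − V_th = 1.52 − 0.513 = 1.01 V.
Since V_DS = 6.82 V ≥ V_ov = 1.01 V, the device is in saturation.
I_D = ½ k_n V_ov² = 0.5 × 8 × 1.01² = 4.06 mA.

Saturation; I_D = 4.06 mA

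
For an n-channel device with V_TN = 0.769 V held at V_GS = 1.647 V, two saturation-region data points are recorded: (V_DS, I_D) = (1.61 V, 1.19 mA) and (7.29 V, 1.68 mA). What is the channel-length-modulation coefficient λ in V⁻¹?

λ = 0.0821 V⁻¹

With V_GS fixed, I_D ∝ (1 + λ V_DS) in saturation, so I_D2/I_D1 = (1 + λ V_DS2)/(1 + λ V_DS1).
1.68/1.19 = 1.412 = (1 + 7.29 λ)/(1 + 1.61 λ).
Solving: λ (I_D1 V_DS2 − I_D2 V_DS1) = I_D2 − I_D1, so λ = (1.68 − 1.19) / (1.19 × 7.29 − 1.68 × 1.61) = 0.49 / 5.97 = 0.0821 V⁻¹.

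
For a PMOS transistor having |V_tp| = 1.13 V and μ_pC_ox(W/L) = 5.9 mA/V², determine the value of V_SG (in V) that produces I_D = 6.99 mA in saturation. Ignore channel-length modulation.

In saturation I_D = ½ k_p (V_SG − |V_tp|)², so V_SG − |V_tp| = √(2 I_D / k_p) = √(2 × 6.99 / 5.9) = 1.54 V.
V_SG = 1.13 + 1.54 = 2.67 V.

V_SG = 2.67 V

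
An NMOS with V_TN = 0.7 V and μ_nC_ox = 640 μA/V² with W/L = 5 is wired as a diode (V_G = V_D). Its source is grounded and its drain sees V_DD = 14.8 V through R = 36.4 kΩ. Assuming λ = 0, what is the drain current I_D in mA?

With gate tied to drain, V_GS = V_DS ≥ V_GS − V_TN, so the device is in saturation.
k_n = μ_nC_ox · (W/L) = 3.2 mA/V².
KCL at the drain: ½ k_n (V_GS − V_TN)² = (V_DD − V_GS)/R.
Let x = V_GS − 0.7. Then 58.2 x² + x − 14.1 = 0, giving x = 0.484 V (positive root), so V_GS = 1.18 V.
I_D = (V_DD − V_GS)/R = (14.8 − 1.18) / 36.4 = 0.374 mA.

I_D = 0.374 mA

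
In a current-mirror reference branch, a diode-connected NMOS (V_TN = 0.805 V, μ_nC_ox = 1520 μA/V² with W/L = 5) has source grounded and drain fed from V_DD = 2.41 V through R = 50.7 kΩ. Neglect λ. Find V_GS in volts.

With gate tied to drain, V_GS = V_DS ≥ V_GS − V_TN, so the device is in saturation.
k_n = μ_nC_ox · (W/L) = 7.6 mA/V².
KCL at the drain: ½ k_n (V_GS − V_TN)² = (V_DD − V_GS)/R.
Let x = V_GS − 0.805. Then 193 x² + x − 1.605 = 0, giving x = 0.0887 V (positive root), so V_GS = 0.894 V.
I_D = (V_DD − V_GS)/R = (2.41 − 0.894) / 50.7 = 0.0299 mA.

V_GS = 0.894 V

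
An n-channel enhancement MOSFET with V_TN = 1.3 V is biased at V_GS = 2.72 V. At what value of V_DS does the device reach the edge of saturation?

The boundary between triode and saturation is V_DS = V_GS − V_TN = V_ov.
V_ov = 2.72 − 1.3 = 1.42 V.

V_DS,sat = 1.42 V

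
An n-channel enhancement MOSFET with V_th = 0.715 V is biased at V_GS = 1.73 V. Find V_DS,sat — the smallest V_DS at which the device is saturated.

V_DS,sat = 1.02 V

The boundary between triode and saturation is V_DS = V_GS − V_th = V_ov.
V_ov = 1.73 − 0.715 = 1.02 V.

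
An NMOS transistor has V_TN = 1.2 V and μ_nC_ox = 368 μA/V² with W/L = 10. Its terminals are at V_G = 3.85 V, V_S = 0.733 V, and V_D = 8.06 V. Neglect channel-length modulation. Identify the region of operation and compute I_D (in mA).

Saturation; I_D = 6.76 mA

V_GS = V_G − V_S = 3.85 − 0.733 = 3.12 V; V_DS = V_D − V_S = 8.06 − 0.733 = 7.33 V.
k_n = μ_nC_ox · (W/L) = 3.68 mA/V².
V_ov = V_GS − V_TN = 3.12 − 1.2 = 1.92 V.
Since V_DS = 7.33 V ≥ V_ov = 1.92 V, the device is in saturation.
I_D = ½ k_n V_ov² = 0.5 × 3.68 × 1.92² = 6.76 mA.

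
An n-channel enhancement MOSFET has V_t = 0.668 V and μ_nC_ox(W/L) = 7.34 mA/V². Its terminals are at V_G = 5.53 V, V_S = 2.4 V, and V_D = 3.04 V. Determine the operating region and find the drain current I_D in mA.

V_GS = V_G − V_S = 5.53 − 2.4 = 3.13 V; V_DS = V_D − V_S = 3.04 − 2.4 = 0.64 V.
V_ov = V_GS − V_t = 3.13 − 0.668 = 2.46 V.
Since V_DS = 0.64 V < V_ov = 2.46 V, the device is in the triode region.
I_D = k_n [V_ov · V_DS − ½ V_DS²] = 7.34 × [2.46 × 0.64 − 0.5 × 0.64²] = 10.1 mA.

Triode; I_D = 10.1 mA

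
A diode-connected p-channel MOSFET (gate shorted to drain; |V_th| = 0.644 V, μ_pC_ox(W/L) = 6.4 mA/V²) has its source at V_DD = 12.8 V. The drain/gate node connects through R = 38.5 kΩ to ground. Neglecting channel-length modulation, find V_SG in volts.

V_SG = 0.954 V

With gate tied to drain, V_SG = V_SD ≥ V_SG − |V_th|, so the device is in saturation.
KCL at the drain: ½ k_p (V_SG − |V_th|)² = (V_DD − V_SG)/R.
Let x = V_SG − 0.644. Then 123 x² + x − 12.16 = 0, giving x = 0.31 V (positive root), so V_SG = 0.954 V.
I_D = (V_DD − V_SG)/R = (12.8 − 0.954) / 38.5 = 0.308 mA.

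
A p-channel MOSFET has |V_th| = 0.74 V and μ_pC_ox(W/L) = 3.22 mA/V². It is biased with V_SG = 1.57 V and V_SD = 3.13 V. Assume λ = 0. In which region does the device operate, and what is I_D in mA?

V_ov = V_SG − |V_th| = 1.57 − 0.74 = 0.83 V.
Since V_SD = 3.13 V ≥ V_ov = 0.83 V, the device is in saturation.
I_D = ½ k_p V_ov² = 0.5 × 3.22 × 0.83² = 1.11 mA.

Saturation; I_D = 1.11 mA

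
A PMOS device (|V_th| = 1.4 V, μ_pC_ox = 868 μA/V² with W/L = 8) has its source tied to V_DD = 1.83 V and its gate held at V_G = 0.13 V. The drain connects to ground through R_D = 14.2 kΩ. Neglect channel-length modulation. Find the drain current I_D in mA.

I_D = 0.124 mA

V_SG = V_DD − V_G = 1.83 − 0.13 = 1.7 V, so V_ov = 1.7 − 1.4 = 0.3 V.
k_p = μ_pC_ox · (W/L) = 6.944 mA/V².
Assume saturation: I_D = ½ k_p V_ov² = 0.5 × 6.944 × 0.3² = 0.312 mA, giving V_SD = V_DD − I_D R_D = 1.83 − 0.312 × 14.2 = -2.61 V.
But -2.61 V < V_ov = 0.3 V, so the device is actually in triode.
In triode I_D = k_p[V_ov V_SD − ½ V_SD²] and I_D = (V_DD − V_SD)/R_D. Equating: 49.3 V_SD² − 30.58 V_SD + 1.83 = 0, giving V_SD = 0.0671 V (the root below V_ov).
I_D = (1.83 − 0.0671) / 14.2 = 0.124 mA.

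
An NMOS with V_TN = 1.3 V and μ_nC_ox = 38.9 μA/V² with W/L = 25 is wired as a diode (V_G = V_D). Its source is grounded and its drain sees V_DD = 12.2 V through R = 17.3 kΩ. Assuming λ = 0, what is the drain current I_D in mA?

I_D = 0.568 mA

With gate tied to drain, V_GS = V_DS ≥ V_GS − V_TN, so the device is in saturation.
k_n = μ_nC_ox · (W/L) = 0.9725 mA/V².
KCL at the drain: ½ k_n (V_GS − V_TN)² = (V_DD − V_GS)/R.
Let x = V_GS − 1.3. Then 8.41 x² + x − 10.9 = 0, giving x = 1.08 V (positive root), so V_GS = 2.38 V.
I_D = (V_DD − V_GS)/R = (12.2 − 2.38) / 17.3 = 0.568 mA.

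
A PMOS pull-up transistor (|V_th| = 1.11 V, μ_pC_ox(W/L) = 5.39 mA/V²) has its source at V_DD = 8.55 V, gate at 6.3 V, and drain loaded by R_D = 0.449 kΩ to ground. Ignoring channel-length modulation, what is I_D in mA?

I_D = 3.50 mA

V_SG = V_DD − V_G = 8.55 − 6.3 = 2.25 V, so V_ov = 2.25 − 1.11 = 1.14 V.
Assume saturation: I_D = ½ k_p V_ov² = 0.5 × 5.39 × 1.14² = 3.5 mA, giving V_SD = V_DD − I_D R_D = 8.55 − 3.5 × 0.449 = 6.98 V.
V_SD = 6.98 V ≥ V_ov = 1.14 V, confirming saturation.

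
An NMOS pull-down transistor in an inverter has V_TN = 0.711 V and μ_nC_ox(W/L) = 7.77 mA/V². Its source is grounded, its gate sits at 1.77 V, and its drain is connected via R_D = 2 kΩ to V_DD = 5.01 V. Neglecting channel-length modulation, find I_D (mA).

V_GS = V_G = 1.77 V, so V_ov = 1.77 − 0.711 = 1.06 V.
Assume saturation: I_D = ½ k_n V_ov² = 0.5 × 7.77 × 1.06² = 4.36 mA, giving V_DS = V_DD − I_D R_D = 5.01 − 4.36 × 2 = -3.7 V.
But -3.7 V < V_ov = 1.06 V, so the device is actually in triode.
In triode I_D = k_n[V_ov V_DS − ½ V_DS²] and I_D = (V_DD − V_DS)/R_D. Equating: 7.77 V_DS² − 17.46 V_DS + 5.01 = 0, giving V_DS = 0.338 V (the root below V_ov).
I_D = (5.01 − 0.338) / 2 = 2.34 mA.

I_D = 2.34 mA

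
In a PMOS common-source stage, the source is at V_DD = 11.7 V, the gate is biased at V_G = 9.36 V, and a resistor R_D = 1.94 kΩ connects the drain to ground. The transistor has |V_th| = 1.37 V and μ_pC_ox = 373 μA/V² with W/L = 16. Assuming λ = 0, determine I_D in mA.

I_D = 2.81 mA

V_SG = V_DD − V_G = 11.7 − 9.36 = 2.34 V, so V_ov = 2.34 − 1.37 = 0.97 V.
k_p = μ_pC_ox · (W/L) = 5.968 mA/V².
Assume saturation: I_D = ½ k_p V_ov² = 0.5 × 5.968 × 0.97² = 2.81 mA, giving V_SD = V_DD − I_D R_D = 11.7 − 2.81 × 1.94 = 6.25 V.
V_SD = 6.25 V ≥ V_ov = 0.97 V, confirming saturation.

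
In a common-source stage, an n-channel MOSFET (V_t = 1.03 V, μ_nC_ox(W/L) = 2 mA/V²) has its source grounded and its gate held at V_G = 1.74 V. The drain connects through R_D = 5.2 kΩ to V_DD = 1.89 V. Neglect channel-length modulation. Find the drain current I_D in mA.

V_GS = V_G = 1.74 V, so V_ov = 1.74 − 1.03 = 0.71 V.
Assume saturation: I_D = ½ k_n V_ov² = 0.5 × 2 × 0.71² = 0.504 mA, giving V_DS = V_DD − I_D R_D = 1.89 − 0.504 × 5.2 = -0.731 V.
But -0.731 V < V_ov = 0.71 V, so the device is actually in triode.
In triode I_D = k_n[V_ov V_DS − ½ V_DS²] and I_D = (V_DD − V_DS)/R_D. Equating: 5.2 V_DS² − 8.384 V_DS + 1.89 = 0, giving V_DS = 0.271 V (the root below V_ov).
I_D = (1.89 − 0.271) / 5.2 = 0.311 mA.

I_D = 0.311 mA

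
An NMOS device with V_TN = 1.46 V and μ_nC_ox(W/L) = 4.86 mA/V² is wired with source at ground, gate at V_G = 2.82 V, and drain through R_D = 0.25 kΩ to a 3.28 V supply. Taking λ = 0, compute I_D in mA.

I_D = 4.49 mA

V_GS = V_G = 2.82 V, so V_ov = 2.82 − 1.46 = 1.36 V.
Assume saturation: I_D = ½ k_n V_ov² = 0.5 × 4.86 × 1.36² = 4.49 mA, giving V_DS = V_DD − I_D R_D = 3.28 − 4.49 × 0.25 = 2.16 V.
V_DS = 2.16 V ≥ V_ov = 1.36 V, confirming saturation.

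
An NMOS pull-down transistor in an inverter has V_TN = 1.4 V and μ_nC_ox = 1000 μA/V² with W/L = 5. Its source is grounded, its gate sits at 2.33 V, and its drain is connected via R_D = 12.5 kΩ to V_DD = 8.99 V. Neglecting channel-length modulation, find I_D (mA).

V_GS = V_G = 2.33 V, so V_ov = 2.33 − 1.4 = 0.93 V.
k_n = μ_nC_ox · (W/L) = 5 mA/V².
Assume saturation: I_D = ½ k_n V_ov² = 0.5 × 5 × 0.93² = 2.16 mA, giving V_DS = V_DD − I_D R_D = 8.99 − 2.16 × 12.5 = -18 V.
But -18 V < V_ov = 0.93 V, so the device is actually in triode.
In triode I_D = k_n[V_ov V_DS − ½ V_DS²] and I_D = (V_DD − V_DS)/R_D. Equating: 31.2 V_DS² − 59.13 V_DS + 8.99 = 0, giving V_DS = 0.167 V (the root below V_ov).
I_D = (8.99 − 0.167) / 12.5 = 0.706 mA.

I_D = 0.706 mA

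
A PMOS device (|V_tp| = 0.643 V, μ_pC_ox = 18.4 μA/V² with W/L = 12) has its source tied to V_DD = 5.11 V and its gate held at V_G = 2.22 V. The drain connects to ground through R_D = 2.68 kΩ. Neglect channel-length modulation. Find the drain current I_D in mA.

V_SG = V_DD − V_G = 5.11 − 2.22 = 2.89 V, so V_ov = 2.89 − 0.643 = 2.25 V.
k_p = μ_pC_ox · (W/L) = 0.2208 mA/V².
Assume saturation: I_D = ½ k_p V_ov² = 0.5 × 0.2208 × 2.25² = 0.557 mA, giving V_SD = V_DD − I_D R_D = 5.11 − 0.557 × 2.68 = 3.62 V.
V_SD = 3.62 V ≥ V_ov = 2.25 V, confirming saturation.

I_D = 0.557 mA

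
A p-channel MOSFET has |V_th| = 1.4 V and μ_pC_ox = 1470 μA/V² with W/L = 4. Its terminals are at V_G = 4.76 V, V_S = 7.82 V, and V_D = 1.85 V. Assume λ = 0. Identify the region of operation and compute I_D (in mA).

Saturation; I_D = 8.10 mA

V_SG = V_S − V_G = 7.82 − 4.76 = 3.06 V; V_SD = V_S − V_D = 7.82 − 1.85 = 5.97 V.
k_p = μ_pC_ox · (W/L) = 5.88 mA/V².
V_ov = V_SG − |V_th| = 3.06 − 1.4 = 1.66 V.
Since V_SD = 5.97 V ≥ V_ov = 1.66 V, the device is in saturation.
I_D = ½ k_p V_ov² = 0.5 × 5.88 × 1.66² = 8.1 mA.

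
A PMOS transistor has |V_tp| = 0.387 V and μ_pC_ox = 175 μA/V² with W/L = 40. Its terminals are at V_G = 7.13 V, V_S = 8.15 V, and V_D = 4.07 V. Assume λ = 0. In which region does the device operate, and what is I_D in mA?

V_SG = V_S − V_G = 8.15 − 7.13 = 1.02 V; V_SD = V_S − V_D = 8.15 − 4.07 = 4.08 V.
k_p = μ_pC_ox · (W/L) = 7 mA/V².
V_ov = V_SG − |V_tp| = 1.02 − 0.387 = 0.633 V.
Since V_SD = 4.08 V ≥ V_ov = 0.633 V, the device is in saturation.
I_D = ½ k_p V_ov² = 0.5 × 7 × 0.633² = 1.4 mA.

Saturation; I_D = 1.40 mA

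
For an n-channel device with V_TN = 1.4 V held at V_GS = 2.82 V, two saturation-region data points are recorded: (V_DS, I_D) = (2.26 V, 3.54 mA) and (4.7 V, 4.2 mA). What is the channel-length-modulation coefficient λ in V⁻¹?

λ = 0.0924 V⁻¹

With V_GS fixed, I_D ∝ (1 + λ V_DS) in saturation, so I_D2/I_D1 = (1 + λ V_DS2)/(1 + λ V_DS1).
4.2/3.54 = 1.186 = (1 + 4.7 λ)/(1 + 2.26 λ).
Solving: λ (I_D1 V_DS2 − I_D2 V_DS1) = I_D2 − I_D1, so λ = (4.2 − 3.54) / (3.54 × 4.7 − 4.2 × 2.26) = 0.66 / 7.15 = 0.0924 V⁻¹.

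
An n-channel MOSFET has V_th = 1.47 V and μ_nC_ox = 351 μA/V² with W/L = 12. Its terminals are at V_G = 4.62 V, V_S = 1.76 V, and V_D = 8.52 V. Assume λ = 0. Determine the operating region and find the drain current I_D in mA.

Saturation; I_D = 4.07 mA

V_GS = V_G − V_S = 4.62 − 1.76 = 2.86 V; V_DS = V_D − V_S = 8.52 − 1.76 = 6.76 V.
k_n = μ_nC_ox · (W/L) = 4.212 mA/V².
V_ov = V_GS − V_th = 2.86 − 1.47 = 1.39 V.
Since V_DS = 6.76 V ≥ V_ov = 1.39 V, the device is in saturation.
I_D = ½ k_n V_ov² = 0.5 × 4.212 × 1.39² = 4.07 mA.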